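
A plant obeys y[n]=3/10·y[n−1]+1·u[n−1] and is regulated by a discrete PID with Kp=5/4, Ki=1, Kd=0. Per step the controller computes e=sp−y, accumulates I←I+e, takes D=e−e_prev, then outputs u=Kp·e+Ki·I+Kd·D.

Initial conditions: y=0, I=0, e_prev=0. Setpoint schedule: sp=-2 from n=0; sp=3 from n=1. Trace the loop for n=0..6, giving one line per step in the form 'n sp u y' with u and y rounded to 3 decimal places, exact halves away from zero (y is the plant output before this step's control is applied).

(exact arithmetic carried between steps; '≈' marks a value shown rounded to 6 d.p. or computed from one; I and e_prev carry over from the previous line; the table rounds u and y to 3 d.p., halves away from zero)
n=0: y=0, sp=-2, e=sp−y=-2; I=-2, D=e−e_prev=-2; u=5/4·(-2)+1·(-2)+0·(-2)=-4.5; next y=3/10·0+1·(-4.5)=-4.5
n=1: y=-4.5, sp=3, e=sp−y=7.5; I=5.5, D=e−e_prev=9.5; u=5/4·7.5+1·5.5+0·9.5=14.875; next y=3/10·(-4.5)+1·14.875=13.525
n=2: y=13.525, sp=3, e=sp−y=-10.525; I=-5.025, D=e−e_prev=-18.025; u=5/4·(-10.525)+1·(-5.025)+0·(-18.025)=-18.18125; next y=3/10·13.525+1·(-18.18125)=-14.12375
n=3: y=-14.12375, sp=3, e=sp−y=17.12375; I=12.09875, D=e−e_prev=27.64875; u=5/4·17.12375+1·12.09875+0·27.64875≈33.503438; next y=3/10·(-14.12375)+1·33.503438≈29.266313
n=4: y≈29.266313, sp=3, e=sp−y≈-26.266313; I≈-14.167563, D=e−e_prev≈-43.390063; u=5/4·(-26.266313)+1·(-14.167563)+0·(-43.390063)≈-47.000453; next y=3/10·29.266313+1·(-47.000453)≈-38.220559
n=5: y≈-38.220559, sp=3, e=sp−y≈41.220559; I≈27.052997, D=e−e_prev≈67.486872; u=5/4·41.220559+1·27.052997+0·67.486872≈78.578696; next y=3/10·(-38.220559)+1·78.578696≈67.112528
n=6: y≈67.112528, sp=3, e=sp−y≈-64.112528; I≈-37.059531, D=e−e_prev≈-105.333088; u=5/4·(-64.112528)+1·(-37.059531)+0·(-105.333088)≈-117.200192; next y=3/10·67.112528+1·(-117.200192)≈-97.066433

0 -2 -4.500 0.000
1 3 14.875 -4.500
2 3 -18.181 13.525
3 3 33.503 -14.124
4 3 -47.000 29.266
5 3 78.579 -38.221
6 3 -117.200 67.113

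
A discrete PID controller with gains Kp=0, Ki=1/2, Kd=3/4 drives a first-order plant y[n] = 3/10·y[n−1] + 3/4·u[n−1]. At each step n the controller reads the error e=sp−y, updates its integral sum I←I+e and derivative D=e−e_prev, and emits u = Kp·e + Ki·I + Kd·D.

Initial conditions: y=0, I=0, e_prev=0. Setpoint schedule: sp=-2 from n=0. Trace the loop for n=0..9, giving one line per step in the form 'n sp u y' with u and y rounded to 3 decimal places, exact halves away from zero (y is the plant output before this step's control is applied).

0 -2 -2.500 0.000
1 -2 0.344 -1.875
2 -2 -3.088 -0.305
3 -2 -0.130 -2.407
4 -2 -3.488 -0.819
5 -2 -0.334 -2.862
6 -2 -3.626 -1.109
7 -2 -0.328 -3.052
8 -2 -3.622 -1.162
9 -2 -0.244 -3.065

(exact arithmetic carried between steps; '≈' marks a value shown rounded to 6 d.p. or computed from one; I and e_prev carry over from the previous line; the table rounds u and y to 3 d.p., halves away from zero)
n=0: y=0, sp=-2, e=sp−y=-2; I=-2, D=e−e_prev=-2; u=0·(-2)+1/2·(-2)+3/4·(-2)=-2.5; next y=3/10·0+3/4·(-2.5)=-1.875
n=1: y=-1.875, sp=-2, e=sp−y=-0.125; I=-2.125, D=e−e_prev=1.875; u=0·(-0.125)+1/2·(-2.125)+3/4·1.875=0.34375; next y=3/10·(-1.875)+3/4·0.34375≈-0.304688
n=2: y≈-0.304688, sp=-2, e=sp−y≈-1.695313; I≈-3.820313, D=e−e_prev≈-1.570313; u=0·(-1.695313)+1/2·(-3.820313)+3/4·(-1.570313)≈-3.087891; next y=3/10·(-0.304688)+3/4·(-3.087891)≈-2.407324
n=3: y≈-2.407324, sp=-2, e=sp−y≈0.407324; I≈-3.412988, D=e−e_prev≈2.102637; u=0·0.407324+1/2·(-3.412988)+3/4·2.102637≈-0.129517; next y=3/10·(-2.407324)+3/4·(-0.129517)≈-0.819335
n=4: y≈-0.819335, sp=-2, e=sp−y≈-1.180665; I≈-4.593654, D=e−e_prev≈-1.587990; u=0·(-1.180665)+1/2·(-4.593654)+3/4·(-1.587990)≈-3.487819; next y=3/10·(-0.819335)+3/4·(-3.487819)≈-2.861665
n=5: y≈-2.861665, sp=-2, e=sp−y≈0.861665; I≈-3.731989, D=e−e_prev≈2.042330; u=0·0.861665+1/2·(-3.731989)+3/4·2.042330≈-0.334247; next y=3/10·(-2.861665)+3/4·(-0.334247)≈-1.109185
n=6: y≈-1.109185, sp=-2, e=sp−y≈-0.890815; I≈-4.622804, D=e−e_prev≈-1.752480; u=0·(-0.890815)+1/2·(-4.622804)+3/4·(-1.752480)≈-3.625762; next y=3/10·(-1.109185)+3/4·(-3.625762)≈-3.052077
n=7: y≈-3.052077, sp=-2, e=sp−y≈1.052077; I≈-3.570727, D=e−e_prev≈1.942892; u=0·1.052077+1/2·(-3.570727)+3/4·1.942892≈-0.328194; next y=3/10·(-3.052077)+3/4·(-0.328194)≈-1.161769
n=8: y≈-1.161769, sp=-2, e=sp−y≈-0.838231; I≈-4.408958, D=e−e_prev≈-1.890308; u=0·(-0.838231)+1/2·(-4.408958)+3/4·(-1.890308)≈-3.622210; next y=3/10·(-1.161769)+3/4·(-3.622210)≈-3.065188
n=9: y≈-3.065188, sp=-2, e=sp−y≈1.065188; I≈-3.343770, D=e−e_prev≈1.903419; u=0·1.065188+1/2·(-3.343770)+3/4·1.903419≈-0.244320; next y=3/10·(-3.065188)+3/4·(-0.244320)≈-1.102797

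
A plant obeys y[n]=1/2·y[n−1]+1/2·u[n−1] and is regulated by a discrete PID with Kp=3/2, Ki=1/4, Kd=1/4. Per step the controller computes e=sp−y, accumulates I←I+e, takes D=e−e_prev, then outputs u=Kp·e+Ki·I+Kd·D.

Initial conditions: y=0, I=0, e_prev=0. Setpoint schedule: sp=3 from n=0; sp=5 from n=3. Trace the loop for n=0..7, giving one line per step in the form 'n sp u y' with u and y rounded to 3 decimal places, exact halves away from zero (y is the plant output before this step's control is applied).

0 3 6.000 0.000
1 3 0.000 3.000
2 3 3.750 1.500
3 5 5.500 2.625
4 5 3.000 4.063
5 5 4.656 3.531
6 5 3.766 4.094
7 5 4.461 3.930

(exact arithmetic carried between steps; '≈' marks a value shown rounded to 6 d.p. or computed from one; I and e_prev carry over from the previous line; the table rounds u and y to 3 d.p., halves away from zero)
n=0: y=0, sp=3, e=sp−y=3; I=3, D=e−e_prev=3; u=3/2·3+1/4·3+1/4·3=6; next y=1/2·0+1/2·6=3
n=1: y=3, sp=3, e=sp−y=0; I=3, D=e−e_prev=-3; u=3/2·0+1/4·3+1/4·(-3)=0; next y=1/2·3+1/2·0=1.5
n=2: y=1.5, sp=3, e=sp−y=1.5; I=4.5, D=e−e_prev=1.5; u=3/2·1.5+1/4·4.5+1/4·1.5=3.75; next y=1/2·1.5+1/2·3.75=2.625
n=3: y=2.625, sp=5, e=sp−y=2.375; I=6.875, D=e−e_prev=0.875; u=3/2·2.375+1/4·6.875+1/4·0.875=5.5; next y=1/2·2.625+1/2·5.5=4.0625
n=4: y=4.0625, sp=5, e=sp−y=0.9375; I=7.8125, D=e−e_prev=-1.4375; u=3/2·0.9375+1/4·7.8125+1/4·(-1.4375)=3; next y=1/2·4.0625+1/2·3=3.53125
n=5: y=3.53125, sp=5, e=sp−y=1.46875; I=9.28125, D=e−e_prev=0.53125; u=3/2·1.46875+1/4·9.28125+1/4·0.53125=4.65625; next y=1/2·3.53125+1/2·4.65625=4.09375
n=6: y=4.09375, sp=5, e=sp−y=0.90625; I=10.1875, D=e−e_prev=-0.5625; u=3/2·0.90625+1/4·10.1875+1/4·(-0.5625)=3.765625; next y=1/2·4.09375+1/2·3.765625≈3.929688
n=7: y≈3.929688, sp=5, e=sp−y≈1.070313; I≈11.257813, D=e−e_prev≈0.164063; u=3/2·1.070313+1/4·11.257813+1/4·0.164063≈4.460938; next y=1/2·3.929688+1/2·4.460938≈4.195313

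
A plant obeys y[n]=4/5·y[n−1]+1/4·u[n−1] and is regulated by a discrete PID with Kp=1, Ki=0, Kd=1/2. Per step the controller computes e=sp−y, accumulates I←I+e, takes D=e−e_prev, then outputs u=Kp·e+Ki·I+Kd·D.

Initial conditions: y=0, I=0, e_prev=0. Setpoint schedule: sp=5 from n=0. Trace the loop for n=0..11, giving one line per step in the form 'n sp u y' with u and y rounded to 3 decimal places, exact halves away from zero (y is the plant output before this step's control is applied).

(exact arithmetic carried between steps; '≈' marks a value shown rounded to 6 d.p. or computed from one; I and e_prev carry over from the previous line; the table rounds u and y to 3 d.p., halves away from zero)
n=0: y=0, sp=5, e=sp−y=5; I=5, D=e−e_prev=5; u=1·5+0·5+1/2·5=7.5; next y=4/5·0+1/4·7.5=1.875
n=1: y=1.875, sp=5, e=sp−y=3.125; I=8.125, D=e−e_prev=-1.875; u=1·3.125+0·8.125+1/2·(-1.875)=2.1875; next y=4/5·1.875+1/4·2.1875=2.046875
n=2: y=2.046875, sp=5, e=sp−y=2.953125; I=11.078125, D=e−e_prev=-0.171875; u=1·2.953125+0·11.078125+1/2·(-0.171875)≈2.867188; next y=4/5·2.046875+1/4·2.867188≈2.354297
n=3: y≈2.354297, sp=5, e=sp−y≈2.645703; I≈13.723828, D=e−e_prev≈-0.307422; u=1·2.645703+0·13.723828+1/2·(-0.307422)≈2.491992; next y=4/5·2.354297+1/4·2.491992≈2.506436
n=4: y≈2.506436, sp=5, e=sp−y≈2.493564; I≈16.217393, D=e−e_prev≈-0.152139; u=1·2.493564+0·16.217393+1/2·(-0.152139)≈2.417495; next y=4/5·2.506436+1/4·2.417495≈2.609522
n=5: y≈2.609522, sp=5, e=sp−y≈2.390478; I≈18.607870, D=e−e_prev≈-0.103087; u=1·2.390478+0·18.607870+1/2·(-0.103087)≈2.338934; next y=4/5·2.609522+1/4·2.338934≈2.672351
n=6: y≈2.672351, sp=5, e=sp−y≈2.327649; I≈20.935519, D=e−e_prev≈-0.062829; u=1·2.327649+0·20.935519+1/2·(-0.062829)≈2.296234; next y=4/5·2.672351+1/4·2.296234≈2.711940
n=7: y≈2.711940, sp=5, e=sp−y≈2.288060; I≈23.223579, D=e−e_prev≈-0.039588; u=1·2.288060+0·23.223579+1/2·(-0.039588)≈2.268266; next y=4/5·2.711940+1/4·2.268266≈2.736618
n=8: y≈2.736618, sp=5, e=sp−y≈2.263382; I≈25.486961, D=e−e_prev≈-0.024679; u=1·2.263382+0·25.486961+1/2·(-0.024679)≈2.251042; next y=4/5·2.736618+1/4·2.251042≈2.752055
n=9: y≈2.752055, sp=5, e=sp−y≈2.247945; I≈27.734906, D=e−e_prev≈-0.015437; u=1·2.247945+0·27.734906+1/2·(-0.015437)≈2.240226; next y=4/5·2.752055+1/4·2.240226≈2.761701
n=10: y≈2.761701, sp=5, e=sp−y≈2.238299; I≈29.973205, D=e−e_prev≈-0.009646; u=1·2.238299+0·29.973205+1/2·(-0.009646)≈2.233476; next y=4/5·2.761701+1/4·2.233476≈2.767730
n=11: y≈2.767730, sp=5, e=sp−y≈2.232270; I≈32.205475, D=e−e_prev≈-0.006029; u=1·2.232270+0·32.205475+1/2·(-0.006029)≈2.229256; next y=4/5·2.767730+1/4·2.229256≈2.771498

0 5 7.500 0.000
1 5 2.188 1.875
2 5 2.867 2.047
3 5 2.492 2.354
4 5 2.417 2.506
5 5 2.339 2.610
6 5 2.296 2.672
7 5 2.268 2.712
8 5 2.251 2.737
9 5 2.240 2.752
10 5 2.233 2.762
11 5 2.229 2.768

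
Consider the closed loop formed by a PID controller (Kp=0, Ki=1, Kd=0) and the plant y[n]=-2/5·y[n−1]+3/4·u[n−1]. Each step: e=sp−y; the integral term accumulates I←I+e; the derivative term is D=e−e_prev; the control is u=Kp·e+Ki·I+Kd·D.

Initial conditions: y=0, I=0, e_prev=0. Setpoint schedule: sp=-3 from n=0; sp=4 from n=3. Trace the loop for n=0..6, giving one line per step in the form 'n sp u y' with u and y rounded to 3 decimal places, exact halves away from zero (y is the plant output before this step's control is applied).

(exact arithmetic carried between steps; '≈' marks a value shown rounded to 6 d.p. or computed from one; I and e_prev carry over from the previous line; the table rounds u and y to 3 d.p., halves away from zero)
n=0: y=0, sp=-3, e=sp−y=-3; I=-3, D=e−e_prev=-3; u=0·(-3)+1·(-3)+0·(-3)=-3; next y=-2/5·0+3/4·(-3)=-2.25
n=1: y=-2.25, sp=-3, e=sp−y=-0.75; I=-3.75, D=e−e_prev=2.25; u=0·(-0.75)+1·(-3.75)+0·2.25=-3.75; next y=-2/5·(-2.25)+3/4·(-3.75)=-1.9125
n=2: y=-1.9125, sp=-3, e=sp−y=-1.0875; I=-4.8375, D=e−e_prev=-0.3375; u=0·(-1.0875)+1·(-4.8375)+0·(-0.3375)=-4.8375; next y=-2/5·(-1.9125)+3/4·(-4.8375)=-2.863125
n=3: y=-2.863125, sp=4, e=sp−y=6.863125; I=2.025625, D=e−e_prev=7.950625; u=0·6.863125+1·2.025625+0·7.950625=2.025625; next y=-2/5·(-2.863125)+3/4·2.025625≈2.664469
n=4: y≈2.664469, sp=4, e=sp−y≈1.335531; I≈3.361156, D=e−e_prev≈-5.527594; u=0·1.335531+1·3.361156+0·(-5.527594)≈3.361156; next y=-2/5·2.664469+3/4·3.361156≈1.455080
n=5: y≈1.455080, sp=4, e=sp−y≈2.544920; I≈5.906077, D=e−e_prev≈1.209389; u=0·2.544920+1·5.906077+0·1.209389≈5.906077; next y=-2/5·1.455080+3/4·5.906077≈3.847526
n=6: y≈3.847526, sp=4, e=sp−y≈0.152474; I≈6.058551, D=e−e_prev≈-2.392446; u=0·0.152474+1·6.058551+0·(-2.392446)≈6.058551; next y=-2/5·3.847526+3/4·6.058551≈3.004903

0 -3 -3.000 0.000
1 -3 -3.750 -2.250
2 -3 -4.838 -1.913
3 4 2.026 -2.863
4 4 3.361 2.664
5 4 5.906 1.455
6 4 6.059 3.848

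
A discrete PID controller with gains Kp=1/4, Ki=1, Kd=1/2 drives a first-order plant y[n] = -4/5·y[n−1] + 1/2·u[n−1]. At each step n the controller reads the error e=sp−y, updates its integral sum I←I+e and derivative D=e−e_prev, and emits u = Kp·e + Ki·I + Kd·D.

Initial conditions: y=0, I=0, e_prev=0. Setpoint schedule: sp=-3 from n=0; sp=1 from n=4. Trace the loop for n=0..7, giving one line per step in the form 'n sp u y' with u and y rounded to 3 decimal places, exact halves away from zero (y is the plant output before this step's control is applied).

0 -3 -5.250 0.000
1 -3 -2.156 -2.625
2 -3 -10.226 1.022
3 -3 -0.258 -5.930
4 1 -12.259 4.615
5 1 12.664 -9.822
6 1 -25.752 14.189
7 1 40.293 -24.228

(exact arithmetic carried between steps; '≈' marks a value shown rounded to 6 d.p. or computed from one; I and e_prev carry over from the previous line; the table rounds u and y to 3 d.p., halves away from zero)
n=0: y=0, sp=-3, e=sp−y=-3; I=-3, D=e−e_prev=-3; u=1/4·(-3)+1·(-3)+1/2·(-3)=-5.25; next y=-4/5·0+1/2·(-5.25)=-2.625
n=1: y=-2.625, sp=-3, e=sp−y=-0.375; I=-3.375, D=e−e_prev=2.625; u=1/4·(-0.375)+1·(-3.375)+1/2·2.625=-2.15625; next y=-4/5·(-2.625)+1/2·(-2.15625)=1.021875
n=2: y=1.021875, sp=-3, e=sp−y=-4.021875; I=-7.396875, D=e−e_prev=-3.646875; u=1/4·(-4.021875)+1·(-7.396875)+1/2·(-3.646875)≈-10.225781; next y=-4/5·1.021875+1/2·(-10.225781)≈-5.930391
n=3: y≈-5.930391, sp=-3, e=sp−y≈2.930391; I≈-4.466484, D=e−e_prev≈6.952266; u=1/4·2.930391+1·(-4.466484)+1/2·6.952266≈-0.257754; next y=-4/5·(-5.930391)+1/2·(-0.257754)≈4.615436
n=4: y≈4.615436, sp=1, e=sp−y≈-3.615436; I≈-8.081920, D=e−e_prev≈-6.545826; u=1/4·(-3.615436)+1·(-8.081920)+1/2·(-6.545826)≈-12.258692; next y=-4/5·4.615436+1/2·(-12.258692)≈-9.821694
n=5: y≈-9.821694, sp=1, e=sp−y≈10.821694; I≈2.739774, D=e−e_prev≈14.437130; u=1/4·10.821694+1·2.739774+1/2·14.437130≈12.663763; next y=-4/5·(-9.821694)+1/2·12.663763≈14.189237
n=6: y≈14.189237, sp=1, e=sp−y≈-13.189237; I≈-10.449463, D=e−e_prev≈-24.010931; u=1/4·(-13.189237)+1·(-10.449463)+1/2·(-24.010931)≈-25.752238; next y=-4/5·14.189237+1/2·(-25.752238)≈-24.227508
n=7: y≈-24.227508, sp=1, e=sp−y≈25.227508; I≈14.778046, D=e−e_prev≈38.416745; u=1/4·25.227508+1·14.778046+1/2·38.416745≈40.293296; next y=-4/5·(-24.227508)+1/2·40.293296≈39.528655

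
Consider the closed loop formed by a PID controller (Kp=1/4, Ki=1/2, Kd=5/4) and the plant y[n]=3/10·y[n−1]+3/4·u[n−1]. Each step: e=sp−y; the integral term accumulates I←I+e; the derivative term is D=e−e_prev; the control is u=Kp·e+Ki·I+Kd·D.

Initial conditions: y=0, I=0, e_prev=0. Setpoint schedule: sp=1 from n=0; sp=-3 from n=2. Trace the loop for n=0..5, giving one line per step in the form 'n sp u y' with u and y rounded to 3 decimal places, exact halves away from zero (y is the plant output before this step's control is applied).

(exact arithmetic carried between steps; '≈' marks a value shown rounded to 6 d.p. or computed from one; I and e_prev carry over from the previous line; the table rounds u and y to 3 d.p., halves away from zero)
n=0: y=0, sp=1, e=sp−y=1; I=1, D=e−e_prev=1; u=1/4·1+1/2·1+5/4·1=2; next y=3/10·0+3/4·2=1.5
n=1: y=1.5, sp=1, e=sp−y=-0.5; I=0.5, D=e−e_prev=-1.5; u=1/4·(-0.5)+1/2·0.5+5/4·(-1.5)=-1.75; next y=3/10·1.5+3/4·(-1.75)=-0.8625
n=2: y=-0.8625, sp=-3, e=sp−y=-2.1375; I=-1.6375, D=e−e_prev=-1.6375; u=1/4·(-2.1375)+1/2·(-1.6375)+5/4·(-1.6375)=-3.4; next y=3/10·(-0.8625)+3/4·(-3.4)=-2.80875
n=3: y=-2.80875, sp=-3, e=sp−y=-0.19125; I=-1.82875, D=e−e_prev=1.94625; u=1/4·(-0.19125)+1/2·(-1.82875)+5/4·1.94625=1.470625; next y=3/10·(-2.80875)+3/4·1.470625≈0.260344
n=4: y≈0.260344, sp=-3, e=sp−y≈-3.260344; I≈-5.089094, D=e−e_prev≈-3.069094; u=1/4·(-3.260344)+1/2·(-5.089094)+5/4·(-3.069094)≈-7.196; next y=3/10·0.260344+3/4·(-7.196)≈-5.318897
n=5: y≈-5.318897, sp=-3, e=sp−y≈2.318897; I≈-2.770197, D=e−e_prev≈5.579241; u=1/4·2.318897+1/2·(-2.770197)+5/4·5.579241≈6.168677; next y=3/10·(-5.318897)+3/4·6.168677≈3.030838

0 1 2.000 0.000
1 1 -1.750 1.500
2 -3 -3.400 -0.863
3 -3 1.471 -2.809
4 -3 -7.196 0.260
5 -3 6.169 -5.319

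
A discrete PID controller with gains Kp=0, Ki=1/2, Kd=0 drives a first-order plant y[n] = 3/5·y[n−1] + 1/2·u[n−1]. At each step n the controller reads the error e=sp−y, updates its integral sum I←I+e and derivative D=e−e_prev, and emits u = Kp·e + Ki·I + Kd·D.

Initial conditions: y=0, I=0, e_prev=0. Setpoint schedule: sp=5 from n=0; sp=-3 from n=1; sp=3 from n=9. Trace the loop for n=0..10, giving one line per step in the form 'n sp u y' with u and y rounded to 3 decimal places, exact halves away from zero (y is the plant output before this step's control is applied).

(exact arithmetic carried between steps; '≈' marks a value shown rounded to 6 d.p. or computed from one; I and e_prev carry over from the previous line; the table rounds u and y to 3 d.p., halves away from zero)
n=0: y=0, sp=5, e=sp−y=5; I=5, D=e−e_prev=5; u=0·5+1/2·5+0·5=2.5; next y=3/5·0+1/2·2.5=1.25
n=1: y=1.25, sp=-3, e=sp−y=-4.25; I=0.75, D=e−e_prev=-9.25; u=0·(-4.25)+1/2·0.75+0·(-9.25)=0.375; next y=3/5·1.25+1/2·0.375=0.9375
n=2: y=0.9375, sp=-3, e=sp−y=-3.9375; I=-3.1875, D=e−e_prev=0.3125; u=0·(-3.9375)+1/2·(-3.1875)+0·0.3125=-1.59375; next y=3/5·0.9375+1/2·(-1.59375)=-0.234375
n=3: y=-0.234375, sp=-3, e=sp−y=-2.765625; I=-5.953125, D=e−e_prev=1.171875; u=0·(-2.765625)+1/2·(-5.953125)+0·1.171875≈-2.976563; next y=3/5·(-0.234375)+1/2·(-2.976563)≈-1.628906
n=4: y≈-1.628906, sp=-3, e=sp−y≈-1.371094; I≈-7.324219, D=e−e_prev≈1.394531; u=0·(-1.371094)+1/2·(-7.324219)+0·1.394531≈-3.662109; next y=3/5·(-1.628906)+1/2·(-3.662109)≈-2.808398
n=5: y≈-2.808398, sp=-3, e=sp−y≈-0.191602; I≈-7.515820, D=e−e_prev≈1.179492; u=0·(-0.191602)+1/2·(-7.515820)+0·1.179492≈-3.757910; next y=3/5·(-2.808398)+1/2·(-3.757910)≈-3.563994
n=6: y≈-3.563994, sp=-3, e=sp−y≈0.563994; I≈-6.951826, D=e−e_prev≈0.755596; u=0·0.563994+1/2·(-6.951826)+0·0.755596≈-3.475913; next y=3/5·(-3.563994)+1/2·(-3.475913)≈-3.876353
n=7: y≈-3.876353, sp=-3, e=sp−y≈0.876353; I≈-6.075473, D=e−e_prev≈0.312359; u=0·0.876353+1/2·(-6.075473)+0·0.312359≈-3.037737; next y=3/5·(-3.876353)+1/2·(-3.037737)≈-3.844680
n=8: y≈-3.844680, sp=-3, e=sp−y≈0.844680; I≈-5.230793, D=e−e_prev≈-0.031673; u=0·0.844680+1/2·(-5.230793)+0·(-0.031673)≈-2.615397; next y=3/5·(-3.844680)+1/2·(-2.615397)≈-3.614506
n=9: y≈-3.614506, sp=3, e=sp−y≈6.614506; I≈1.383713, D=e−e_prev≈5.769826; u=0·6.614506+1/2·1.383713+0·5.769826≈0.691857; next y=3/5·(-3.614506)+1/2·0.691857≈-1.822775
n=10: y≈-1.822775, sp=3, e=sp−y≈4.822775; I≈6.206489, D=e−e_prev≈-1.791731; u=0·4.822775+1/2·6.206489+0·(-1.791731)≈3.103244; next y=3/5·(-1.822775)+1/2·3.103244≈0.457957

0 5 2.500 0.000
1 -3 0.375 1.250
2 -3 -1.594 0.938
3 -3 -2.977 -0.234
4 -3 -3.662 -1.629
5 -3 -3.758 -2.808
6 -3 -3.476 -3.564
7 -3 -3.038 -3.876
8 -3 -2.615 -3.845
9 3 0.692 -3.615
10 3 3.103 -1.823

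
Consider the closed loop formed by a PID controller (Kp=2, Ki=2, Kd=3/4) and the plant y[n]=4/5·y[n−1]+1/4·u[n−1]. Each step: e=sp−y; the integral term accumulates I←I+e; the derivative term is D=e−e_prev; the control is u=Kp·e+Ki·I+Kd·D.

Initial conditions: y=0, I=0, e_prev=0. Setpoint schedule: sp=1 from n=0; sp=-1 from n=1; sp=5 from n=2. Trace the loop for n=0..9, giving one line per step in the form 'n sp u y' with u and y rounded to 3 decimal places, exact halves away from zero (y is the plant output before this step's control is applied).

0 1 4.750 0.000
1 -1 -9.141 1.188
2 5 29.358 -1.335
3 5 -0.495 6.271
4 5 9.213 4.893
5 5 2.101 6.218
6 5 4.071 5.500
7 5 2.923 5.417
8 5 3.702 5.065
9 5 3.723 4.977

(exact arithmetic carried between steps; '≈' marks a value shown rounded to 6 d.p. or computed from one; I and e_prev carry over from the previous line; the table rounds u and y to 3 d.p., halves away from zero)
n=0: y=0, sp=1, e=sp−y=1; I=1, D=e−e_prev=1; u=2·1+2·1+3/4·1=4.75; next y=4/5·0+1/4·4.75=1.1875
n=1: y=1.1875, sp=-1, e=sp−y=-2.1875; I=-1.1875, D=e−e_prev=-3.1875; u=2·(-2.1875)+2·(-1.1875)+3/4·(-3.1875)=-9.140625; next y=4/5·1.1875+1/4·(-9.140625)≈-1.335156
n=2: y≈-1.335156, sp=5, e=sp−y≈6.335156; I≈5.147656, D=e−e_prev≈8.522656; u=2·6.335156+2·5.147656+3/4·8.522656≈29.357617; next y=4/5·(-1.335156)+1/4·29.357617≈6.271279
n=3: y≈6.271279, sp=5, e=sp−y≈-1.271279; I≈3.876377, D=e−e_prev≈-7.606436; u=2·(-1.271279)+2·3.876377+3/4·(-7.606436)≈-0.494631; next y=4/5·6.271279+1/4·(-0.494631)≈4.893366
n=4: y≈4.893366, sp=5, e=sp−y≈0.106634; I≈3.983011, D=e−e_prev≈1.377914; u=2·0.106634+2·3.983011+3/4·1.377914≈9.212727; next y=4/5·4.893366+1/4·9.212727≈6.217874
n=5: y≈6.217874, sp=5, e=sp−y≈-1.217874; I≈2.765137, D=e−e_prev≈-1.324509; u=2·(-1.217874)+2·2.765137+3/4·(-1.324509)≈2.101145; next y=4/5·6.217874+1/4·2.101145≈5.499585
n=6: y≈5.499585, sp=5, e=sp−y≈-0.499585; I≈2.265552, D=e−e_prev≈0.718289; u=2·(-0.499585)+2·2.265552+3/4·0.718289≈4.070649; next y=4/5·5.499585+1/4·4.070649≈5.417331
n=7: y≈5.417331, sp=5, e=sp−y≈-0.417331; I≈1.848221, D=e−e_prev≈0.082255; u=2·(-0.417331)+2·1.848221+3/4·0.082255≈2.923472; next y=4/5·5.417331+1/4·2.923472≈5.064733
n=8: y≈5.064733, sp=5, e=sp−y≈-0.064733; I≈1.783489, D=e−e_prev≈0.352598; u=2·(-0.064733)+2·1.783489+3/4·0.352598≈3.701961; next y=4/5·5.064733+1/4·3.701961≈4.977276
n=9: y≈4.977276, sp=5, e=sp−y≈0.022724; I≈1.806212, D=e−e_prev≈0.087456; u=2·0.022724+2·1.806212+3/4·0.087456≈3.723465; next y=4/5·4.977276+1/4·3.723465≈4.912687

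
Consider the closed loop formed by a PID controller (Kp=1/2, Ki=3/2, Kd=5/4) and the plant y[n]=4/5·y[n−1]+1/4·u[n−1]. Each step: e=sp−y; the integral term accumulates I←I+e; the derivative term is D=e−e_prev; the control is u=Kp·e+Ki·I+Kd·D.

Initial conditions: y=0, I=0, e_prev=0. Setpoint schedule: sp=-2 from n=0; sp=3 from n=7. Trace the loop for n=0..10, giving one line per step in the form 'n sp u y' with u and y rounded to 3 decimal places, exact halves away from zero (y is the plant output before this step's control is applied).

(exact arithmetic carried between steps; '≈' marks a value shown rounded to 6 d.p. or computed from one; I and e_prev carry over from the previous line; the table rounds u and y to 3 d.p., halves away from zero)
n=0: y=0, sp=-2, e=sp−y=-2; I=-2, D=e−e_prev=-2; u=1/2·(-2)+3/2·(-2)+5/4·(-2)=-6.5; next y=4/5·0+1/4·(-6.5)=-1.625
n=1: y=-1.625, sp=-2, e=sp−y=-0.375; I=-2.375, D=e−e_prev=1.625; u=1/2·(-0.375)+3/2·(-2.375)+5/4·1.625=-1.71875; next y=4/5·(-1.625)+1/4·(-1.71875)≈-1.729688
n=2: y≈-1.729688, sp=-2, e=sp−y≈-0.270313; I≈-2.645313, D=e−e_prev≈0.104688; u=1/2·(-0.270313)+3/2·(-2.645313)+5/4·0.104688≈-3.972266; next y=4/5·(-1.729688)+1/4·(-3.972266)≈-2.376816
n=3: y≈-2.376816, sp=-2, e=sp−y≈0.376816; I≈-2.268496, D=e−e_prev≈0.647129; u=1/2·0.376816+3/2·(-2.268496)+5/4·0.647129≈-2.405425; next y=4/5·(-2.376816)+1/4·(-2.405425)≈-2.502809
n=4: y≈-2.502809, sp=-2, e=sp−y≈0.502809; I≈-1.765687, D=e−e_prev≈0.125993; u=1/2·0.502809+3/2·(-1.765687)+5/4·0.125993≈-2.239634; next y=4/5·(-2.502809)+1/4·(-2.239634)≈-2.562156
n=5: y≈-2.562156, sp=-2, e=sp−y≈0.562156; I≈-1.203531, D=e−e_prev≈0.059347; u=1/2·0.562156+3/2·(-1.203531)+5/4·0.059347≈-1.450035; next y=4/5·(-2.562156)+1/4·(-1.450035)≈-2.412234
n=6: y≈-2.412234, sp=-2, e=sp−y≈0.412234; I≈-0.791297, D=e−e_prev≈-0.149923; u=1/2·0.412234+3/2·(-0.791297)+5/4·(-0.149923)≈-1.168232; next y=4/5·(-2.412234)+1/4·(-1.168232)≈-2.221845
n=7: y≈-2.221845, sp=3, e=sp−y≈5.221845; I≈4.430548, D=e−e_prev≈4.809611; u=1/2·5.221845+3/2·4.430548+5/4·4.809611≈15.268758; next y=4/5·(-2.221845)+1/4·15.268758≈2.039714
n=8: y≈2.039714, sp=3, e=sp−y≈0.960286; I≈5.390834, D=e−e_prev≈-4.261559; u=1/2·0.960286+3/2·5.390834+5/4·(-4.261559)≈3.239446; next y=4/5·2.039714+1/4·3.239446≈2.441632
n=9: y≈2.441632, sp=3, e=sp−y≈0.558368; I≈5.949202, D=e−e_prev≈-0.401919; u=1/2·0.558368+3/2·5.949202+5/4·(-0.401919)≈8.700588; next y=4/5·2.441632+1/4·8.700588≈4.128453
n=10: y≈4.128453, sp=3, e=sp−y≈-1.128453; I≈4.820749, D=e−e_prev≈-1.686820; u=1/2·(-1.128453)+3/2·4.820749+5/4·(-1.686820)≈4.558371; next y=4/5·4.128453+1/4·4.558371≈4.442355

0 -2 -6.500 0.000
1 -2 -1.719 -1.625
2 -2 -3.972 -1.730
3 -2 -2.405 -2.377
4 -2 -2.240 -2.503
5 -2 -1.450 -2.562
6 -2 -1.168 -2.412
7 3 15.269 -2.222
8 3 3.239 2.040
9 3 8.701 2.442
10 3 4.558 4.128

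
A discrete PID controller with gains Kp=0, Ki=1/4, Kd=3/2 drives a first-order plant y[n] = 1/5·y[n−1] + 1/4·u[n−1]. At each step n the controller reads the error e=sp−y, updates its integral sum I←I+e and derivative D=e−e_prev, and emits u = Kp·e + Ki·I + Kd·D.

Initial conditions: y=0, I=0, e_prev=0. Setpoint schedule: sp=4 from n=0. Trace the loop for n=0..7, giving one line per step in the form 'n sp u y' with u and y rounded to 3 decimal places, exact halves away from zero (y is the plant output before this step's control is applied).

(exact arithmetic carried between steps; '≈' marks a value shown rounded to 6 d.p. or computed from one; I and e_prev carry over from the previous line; the table rounds u and y to 3 d.p., halves away from zero)
n=0: y=0, sp=4, e=sp−y=4; I=4, D=e−e_prev=4; u=0·4+1/4·4+3/2·4=7; next y=1/5·0+1/4·7=1.75
n=1: y=1.75, sp=4, e=sp−y=2.25; I=6.25, D=e−e_prev=-1.75; u=0·2.25+1/4·6.25+3/2·(-1.75)=-1.0625; next y=1/5·1.75+1/4·(-1.0625)=0.084375
n=2: y=0.084375, sp=4, e=sp−y=3.915625; I=10.165625, D=e−e_prev=1.665625; u=0·3.915625+1/4·10.165625+3/2·1.665625≈5.039844; next y=1/5·0.084375+1/4·5.039844≈1.276836
n=3: y≈1.276836, sp=4, e=sp−y≈2.723164; I≈12.888789, D=e−e_prev≈-1.192461; u=0·2.723164+1/4·12.888789+3/2·(-1.192461)≈1.433506; next y=1/5·1.276836+1/4·1.433506≈0.613744
n=4: y≈0.613744, sp=4, e=sp−y≈3.386256; I≈16.275045, D=e−e_prev≈0.663092; u=0·3.386256+1/4·16.275045+3/2·0.663092≈5.063400; next y=1/5·0.613744+1/4·5.063400≈1.388599
n=5: y≈1.388599, sp=4, e=sp−y≈2.611401; I≈18.886447, D=e−e_prev≈-0.774855; u=0·2.611401+1/4·18.886447+3/2·(-0.774855)≈3.559329; next y=1/5·1.388599+1/4·3.559329≈1.167552
n=6: y≈1.167552, sp=4, e=sp−y≈2.832448; I≈21.718895, D=e−e_prev≈0.221047; u=0·2.832448+1/4·21.718895+3/2·0.221047≈5.761294; next y=1/5·1.167552+1/4·5.761294≈1.673834
n=7: y≈1.673834, sp=4, e=sp−y≈2.326166; I≈24.045061, D=e−e_prev≈-0.506282; u=0·2.326166+1/4·24.045061+3/2·(-0.506282)≈5.251843; next y=1/5·1.673834+1/4·5.251843≈1.647727

0 4 7.000 0.000
1 4 -1.063 1.750
2 4 5.040 0.084
3 4 1.434 1.277
4 4 5.063 0.614
5 4 3.559 1.389
6 4 5.761 1.168
7 4 5.252 1.674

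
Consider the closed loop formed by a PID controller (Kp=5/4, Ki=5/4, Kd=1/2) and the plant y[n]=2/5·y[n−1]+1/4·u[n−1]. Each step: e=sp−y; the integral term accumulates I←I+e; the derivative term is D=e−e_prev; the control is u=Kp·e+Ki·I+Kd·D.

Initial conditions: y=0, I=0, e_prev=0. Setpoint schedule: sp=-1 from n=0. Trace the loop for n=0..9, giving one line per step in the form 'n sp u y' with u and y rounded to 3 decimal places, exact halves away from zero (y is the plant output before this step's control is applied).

0 -1 -3.000 0.000
1 -1 -1.500 -0.750
2 -1 -2.413 -0.675
3 -1 -2.187 -0.873
4 -1 -2.376 -0.896
5 -1 -2.348 -0.952
6 -1 -2.389 -0.968
7 -1 -2.387 -0.984
8 -1 -2.397 -0.991
9 -1 -2.397 -0.995

(exact arithmetic carried between steps; '≈' marks a value shown rounded to 6 d.p. or computed from one; I and e_prev carry over from the previous line; the table rounds u and y to 3 d.p., halves away from zero)
n=0: y=0, sp=-1, e=sp−y=-1; I=-1, D=e−e_prev=-1; u=5/4·(-1)+5/4·(-1)+1/2·(-1)=-3; next y=2/5·0+1/4·(-3)=-0.75
n=1: y=-0.75, sp=-1, e=sp−y=-0.25; I=-1.25, D=e−e_prev=0.75; u=5/4·(-0.25)+5/4·(-1.25)+1/2·0.75=-1.5; next y=2/5·(-0.75)+1/4·(-1.5)=-0.675
n=2: y=-0.675, sp=-1, e=sp−y=-0.325; I=-1.575, D=e−e_prev=-0.075; u=5/4·(-0.325)+5/4·(-1.575)+1/2·(-0.075)=-2.4125; next y=2/5·(-0.675)+1/4·(-2.4125)=-0.873125
n=3: y=-0.873125, sp=-1, e=sp−y=-0.126875; I=-1.701875, D=e−e_prev=0.198125; u=5/4·(-0.126875)+5/4·(-1.701875)+1/2·0.198125=-2.186875; next y=2/5·(-0.873125)+1/4·(-2.186875)≈-0.895969
n=4: y≈-0.895969, sp=-1, e=sp−y≈-0.104031; I≈-1.805906, D=e−e_prev≈0.022844; u=5/4·(-0.104031)+5/4·(-1.805906)+1/2·0.022844≈-2.376; next y=2/5·(-0.895969)+1/4·(-2.376)≈-0.952388
n=5: y≈-0.952388, sp=-1, e=sp−y≈-0.047613; I≈-1.853519, D=e−e_prev≈0.056419; u=5/4·(-0.047613)+5/4·(-1.853519)+1/2·0.056419≈-2.348205; next y=2/5·(-0.952388)+1/4·(-2.348205)≈-0.968006
n=6: y≈-0.968006, sp=-1, e=sp−y≈-0.031994; I≈-1.885513, D=e−e_prev≈0.015619; u=5/4·(-0.031994)+5/4·(-1.885513)+1/2·0.015619≈-2.389074; next y=2/5·(-0.968006)+1/4·(-2.389074)≈-0.984471
n=7: y≈-0.984471, sp=-1, e=sp−y≈-0.015529; I≈-1.901042, D=e−e_prev≈0.016465; u=5/4·(-0.015529)+5/4·(-1.901042)+1/2·0.016465≈-2.387481; next y=2/5·(-0.984471)+1/4·(-2.387481)≈-0.990659
n=8: y≈-0.990659, sp=-1, e=sp−y≈-0.009341; I≈-1.910383, D=e−e_prev≈0.006188; u=5/4·(-0.009341)+5/4·(-1.910383)+1/2·0.006188≈-2.396562; next y=2/5·(-0.990659)+1/4·(-2.396562)≈-0.995404
n=9: y≈-0.995404, sp=-1, e=sp−y≈-0.004596; I≈-1.914979, D=e−e_prev≈0.004745; u=5/4·(-0.004596)+5/4·(-1.914979)+1/2·0.004745≈-2.397097; next y=2/5·(-0.995404)+1/4·(-2.397097)≈-0.997436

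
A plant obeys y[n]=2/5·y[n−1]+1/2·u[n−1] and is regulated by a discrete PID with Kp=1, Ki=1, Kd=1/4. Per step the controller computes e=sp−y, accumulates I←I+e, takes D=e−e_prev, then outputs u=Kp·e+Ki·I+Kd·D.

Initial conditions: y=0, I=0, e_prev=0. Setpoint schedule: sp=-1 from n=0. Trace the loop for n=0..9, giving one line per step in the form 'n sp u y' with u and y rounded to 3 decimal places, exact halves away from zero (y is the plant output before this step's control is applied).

(exact arithmetic carried between steps; '≈' marks a value shown rounded to 6 d.p. or computed from one; I and e_prev carry over from the previous line; the table rounds u and y to 3 d.p., halves away from zero)
n=0: y=0, sp=-1, e=sp−y=-1; I=-1, D=e−e_prev=-1; u=1·(-1)+1·(-1)+1/4·(-1)=-2.25; next y=2/5·0+1/2·(-2.25)=-1.125
n=1: y=-1.125, sp=-1, e=sp−y=0.125; I=-0.875, D=e−e_prev=1.125; u=1·0.125+1·(-0.875)+1/4·1.125=-0.46875; next y=2/5·(-1.125)+1/2·(-0.46875)=-0.684375
n=2: y=-0.684375, sp=-1, e=sp−y=-0.315625; I=-1.190625, D=e−e_prev=-0.440625; u=1·(-0.315625)+1·(-1.190625)+1/4·(-0.440625)≈-1.616406; next y=2/5·(-0.684375)+1/2·(-1.616406)≈-1.081953
n=3: y≈-1.081953, sp=-1, e=sp−y≈0.081953; I≈-1.108672, D=e−e_prev≈0.397578; u=1·0.081953+1·(-1.108672)+1/4·0.397578≈-0.927324; next y=2/5·(-1.081953)+1/2·(-0.927324)≈-0.896443
n=4: y≈-0.896443, sp=-1, e=sp−y≈-0.103557; I≈-1.212229, D=e−e_prev≈-0.185510; u=1·(-0.103557)+1·(-1.212229)+1/4·(-0.185510)≈-1.362163; next y=2/5·(-0.896443)+1/2·(-1.362163)≈-1.039659
n=5: y≈-1.039659, sp=-1, e=sp−y≈0.039659; I≈-1.172570, D=e−e_prev≈0.143215; u=1·0.039659+1·(-1.172570)+1/4·0.143215≈-1.097107; next y=2/5·(-1.039659)+1/2·(-1.097107)≈-0.964417
n=6: y≈-0.964417, sp=-1, e=sp−y≈-0.035583; I≈-1.208153, D=e−e_prev≈-0.075241; u=1·(-0.035583)+1·(-1.208153)+1/4·(-0.075241)≈-1.262546; next y=2/5·(-0.964417)+1/2·(-1.262546)≈-1.017040
n=7: y≈-1.017040, sp=-1, e=sp−y≈0.017040; I≈-1.191113, D=e−e_prev≈0.052623; u=1·0.017040+1·(-1.191113)+1/4·0.052623≈-1.160917; next y=2/5·(-1.017040)+1/2·(-1.160917)≈-0.987275
n=8: y≈-0.987275, sp=-1, e=sp−y≈-0.012725; I≈-1.203838, D=e−e_prev≈-0.029765; u=1·(-0.012725)+1·(-1.203838)+1/4·(-0.029765)≈-1.224005; next y=2/5·(-0.987275)+1/2·(-1.224005)≈-1.006912
n=9: y≈-1.006912, sp=-1, e=sp−y≈0.006912; I≈-1.196926, D=e−e_prev≈0.019638; u=1·0.006912+1·(-1.196926)+1/4·0.019638≈-1.185104; next y=2/5·(-1.006912)+1/2·(-1.185104)≈-0.995317

0 -1 -2.250 0.000
1 -1 -0.469 -1.125
2 -1 -1.616 -0.684
3 -1 -0.927 -1.082
4 -1 -1.362 -0.896
5 -1 -1.097 -1.040
6 -1 -1.263 -0.964
7 -1 -1.161 -1.017
8 -1 -1.224 -0.987
9 -1 -1.185 -1.007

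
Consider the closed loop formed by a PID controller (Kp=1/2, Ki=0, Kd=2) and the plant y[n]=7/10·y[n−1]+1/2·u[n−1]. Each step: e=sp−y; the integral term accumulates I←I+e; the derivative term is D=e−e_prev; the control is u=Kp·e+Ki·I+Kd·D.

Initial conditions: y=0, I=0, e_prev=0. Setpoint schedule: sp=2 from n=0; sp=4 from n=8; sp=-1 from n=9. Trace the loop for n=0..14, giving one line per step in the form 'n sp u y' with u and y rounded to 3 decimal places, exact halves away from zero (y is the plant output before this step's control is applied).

0 2 5.000 0.000
1 2 -5.250 2.500
2 2 8.188 -0.875
3 2 -9.453 3.481
4 2 13.687 -2.290
5 2 -16.681 5.241
6 2 23.161 -4.672
7 2 -29.119 8.310
8 4 44.477 -8.743
9 -1 -68.282 16.119
10 -1 88.882 -22.858
11 -1 -117.317 28.440
12 -1 153.256 -38.750
13 -1 -201.758 49.503
14 -1 264.073 -66.227

(exact arithmetic carried between steps; '≈' marks a value shown rounded to 6 d.p. or computed from one; I and e_prev carry over from the previous line; the table rounds u and y to 3 d.p., halves away from zero)
n=0: y=0, sp=2, e=sp−y=2; I=2, D=e−e_prev=2; u=1/2·2+0·2+2·2=5; next y=7/10·0+1/2·5=2.5
n=1: y=2.5, sp=2, e=sp−y=-0.5; I=1.5, D=e−e_prev=-2.5; u=1/2·(-0.5)+0·1.5+2·(-2.5)=-5.25; next y=7/10·2.5+1/2·(-5.25)=-0.875
n=2: y=-0.875, sp=2, e=sp−y=2.875; I=4.375, D=e−e_prev=3.375; u=1/2·2.875+0·4.375+2·3.375=8.1875; next y=7/10·(-0.875)+1/2·8.1875=3.48125
n=3: y=3.48125, sp=2, e=sp−y=-1.48125; I=2.89375, D=e−e_prev=-4.35625; u=1/2·(-1.48125)+0·2.89375+2·(-4.35625)=-9.453125; next y=7/10·3.48125+1/2·(-9.453125)≈-2.289688
n=4: y≈-2.289688, sp=2, e=sp−y≈4.289688; I≈7.183438, D=e−e_prev≈5.770938; u=1/2·4.289688+0·7.183438+2·5.770938≈13.686719; next y=7/10·(-2.289688)+1/2·13.686719≈5.240578
n=5: y≈5.240578, sp=2, e=sp−y≈-3.240578; I≈3.942859, D=e−e_prev≈-7.530266; u=1/2·(-3.240578)+0·3.942859+2·(-7.530266)≈-16.680820; next y=7/10·5.240578+1/2·(-16.680820)≈-4.672005
n=6: y≈-4.672005, sp=2, e=sp−y≈6.672005; I≈10.614865, D=e−e_prev≈9.912584; u=1/2·6.672005+0·10.614865+2·9.912584≈23.161170; next y=7/10·(-4.672005)+1/2·23.161170≈8.310181
n=7: y≈8.310181, sp=2, e=sp−y≈-6.310181; I≈4.304684, D=e−e_prev≈-12.982187; u=1/2·(-6.310181)+0·4.304684+2·(-12.982187)≈-29.119464; next y=7/10·8.310181+1/2·(-29.119464)≈-8.742605
n=8: y≈-8.742605, sp=4, e=sp−y≈12.742605; I≈17.047289, D=e−e_prev≈19.052786; u=1/2·12.742605+0·17.047289+2·19.052786≈44.476875; next y=7/10·(-8.742605)+1/2·44.476875≈16.118614
n=9: y≈16.118614, sp=-1, e=sp−y≈-17.118614; I≈-0.071325, D=e−e_prev≈-29.861219; u=1/2·(-17.118614)+0·(-0.071325)+2·(-29.861219)≈-68.281745; next y=7/10·16.118614+1/2·(-68.281745)≈-22.857843
n=10: y≈-22.857843, sp=-1, e=sp−y≈21.857843; I≈21.786518, D=e−e_prev≈38.976457; u=1/2·21.857843+0·21.786518+2·38.976457≈88.881835; next y=7/10·(-22.857843)+1/2·88.881835≈28.440427
n=11: y≈28.440427, sp=-1, e=sp−y≈-29.440427; I≈-7.653910, D=e−e_prev≈-51.298270; u=1/2·(-29.440427)+0·(-7.653910)+2·(-51.298270)≈-117.316754; next y=7/10·28.440427+1/2·(-117.316754)≈-38.750078
n=12: y≈-38.750078, sp=-1, e=sp−y≈37.750078; I≈30.096168, D=e−e_prev≈67.190505; u=1/2·37.750078+0·30.096168+2·67.190505≈153.256050; next y=7/10·(-38.750078)+1/2·153.256050≈49.502970
n=13: y≈49.502970, sp=-1, e=sp−y≈-50.502970; I≈-20.406802, D=e−e_prev≈-88.253048; u=1/2·(-50.502970)+0·(-20.406802)+2·(-88.253048)≈-201.757581; next y=7/10·49.502970+1/2·(-201.757581)≈-66.226711
n=14: y≈-66.226711, sp=-1, e=sp−y≈65.226711; I≈44.819909, D=e−e_prev≈115.729682; u=1/2·65.226711+0·44.819909+2·115.729682≈264.072719; next y=7/10·(-66.226711)+1/2·264.072719≈85.677662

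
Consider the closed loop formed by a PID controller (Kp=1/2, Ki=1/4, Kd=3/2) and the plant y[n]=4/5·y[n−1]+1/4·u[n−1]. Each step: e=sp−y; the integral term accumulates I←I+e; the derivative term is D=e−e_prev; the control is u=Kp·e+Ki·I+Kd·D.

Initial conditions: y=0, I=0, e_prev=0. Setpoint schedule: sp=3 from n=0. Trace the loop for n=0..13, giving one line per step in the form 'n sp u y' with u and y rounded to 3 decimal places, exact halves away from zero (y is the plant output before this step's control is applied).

0 3 6.750 0.000
1 3 -0.797 1.688
2 3 3.270 1.151
3 3 1.606 1.738
4 3 2.681 1.792
5 3 2.362 2.104
6 3 2.672 2.274
7 3 2.628 2.487
8 3 2.717 2.647
9 3 2.708 2.797
10 3 2.719 2.914
11 3 2.699 3.011
12 3 2.678 3.084
13 3 2.647 3.136

(exact arithmetic carried between steps; '≈' marks a value shown rounded to 6 d.p. or computed from one; I and e_prev carry over from the previous line; the table rounds u and y to 3 d.p., halves away from zero)
n=0: y=0, sp=3, e=sp−y=3; I=3, D=e−e_prev=3; u=1/2·3+1/4·3+3/2·3=6.75; next y=4/5·0+1/4·6.75=1.6875
n=1: y=1.6875, sp=3, e=sp−y=1.3125; I=4.3125, D=e−e_prev=-1.6875; u=1/2·1.3125+1/4·4.3125+3/2·(-1.6875)=-0.796875; next y=4/5·1.6875+1/4·(-0.796875)≈1.150781
n=2: y≈1.150781, sp=3, e=sp−y≈1.849219; I≈6.161719, D=e−e_prev≈0.536719; u=1/2·1.849219+1/4·6.161719+3/2·0.536719≈3.270117; next y=4/5·1.150781+1/4·3.270117≈1.738154
n=3: y≈1.738154, sp=3, e=sp−y≈1.261846; I≈7.423564, D=e−e_prev≈-0.587373; u=1/2·1.261846+1/4·7.423564+3/2·(-0.587373)≈1.605754; next y=4/5·1.738154+1/4·1.605754≈1.791962
n=4: y≈1.791962, sp=3, e=sp−y≈1.208038; I≈8.631602, D=e−e_prev≈-0.053808; u=1/2·1.208038+1/4·8.631602+3/2·(-0.053808)≈2.681208; next y=4/5·1.791962+1/4·2.681208≈2.103872
n=5: y≈2.103872, sp=3, e=sp−y≈0.896128; I≈9.527731, D=e−e_prev≈-0.311910; u=1/2·0.896128+1/4·9.527731+3/2·(-0.311910)≈2.362133; next y=4/5·2.103872+1/4·2.362133≈2.273630
n=6: y≈2.273630, sp=3, e=sp−y≈0.726370; I≈10.254100, D=e−e_prev≈-0.169759; u=1/2·0.726370+1/4·10.254100+3/2·(-0.169759)≈2.672072; next y=4/5·2.273630+1/4·2.672072≈2.486922
n=7: y≈2.486922, sp=3, e=sp−y≈0.513078; I≈10.767178, D=e−e_prev≈-0.213292; u=1/2·0.513078+1/4·10.767178+3/2·(-0.213292)≈2.628396; next y=4/5·2.486922+1/4·2.628396≈2.646637
n=8: y≈2.646637, sp=3, e=sp−y≈0.353363; I≈11.120541, D=e−e_prev≈-0.159714; u=1/2·0.353363+1/4·11.120541+3/2·(-0.159714)≈2.717245; next y=4/5·2.646637+1/4·2.717245≈2.796621
n=9: y≈2.796621, sp=3, e=sp−y≈0.203379; I≈11.323921, D=e−e_prev≈-0.149984; u=1/2·0.203379+1/4·11.323921+3/2·(-0.149984)≈2.707694; next y=4/5·2.796621+1/4·2.707694≈2.914220
n=10: y≈2.914220, sp=3, e=sp−y≈0.085780; I≈11.409701, D=e−e_prev≈-0.117599; u=1/2·0.085780+1/4·11.409701+3/2·(-0.117599)≈2.718916; next y=4/5·2.914220+1/4·2.718916≈3.011105
n=11: y≈3.011105, sp=3, e=sp−y≈-0.011105; I≈11.398596, D=e−e_prev≈-0.096885; u=1/2·(-0.011105)+1/4·11.398596+3/2·(-0.096885)≈2.698769; next y=4/5·3.011105+1/4·2.698769≈3.083576
n=12: y≈3.083576, sp=3, e=sp−y≈-0.083576; I≈11.315019, D=e−e_prev≈-0.072471; u=1/2·(-0.083576)+1/4·11.315019+3/2·(-0.072471)≈2.678260; next y=4/5·3.083576+1/4·2.678260≈3.136426
n=13: y≈3.136426, sp=3, e=sp−y≈-0.136426; I≈11.178593, D=e−e_prev≈-0.052850; u=1/2·(-0.136426)+1/4·11.178593+3/2·(-0.052850)≈2.647161; next y=4/5·3.136426+1/4·2.647161≈3.170931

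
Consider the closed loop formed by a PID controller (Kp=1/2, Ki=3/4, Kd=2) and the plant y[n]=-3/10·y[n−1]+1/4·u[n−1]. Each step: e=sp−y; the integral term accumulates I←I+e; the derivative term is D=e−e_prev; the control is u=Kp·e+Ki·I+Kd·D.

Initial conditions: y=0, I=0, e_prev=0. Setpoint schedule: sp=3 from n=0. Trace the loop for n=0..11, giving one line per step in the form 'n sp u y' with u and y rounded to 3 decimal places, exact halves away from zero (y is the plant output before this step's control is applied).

0 3 9.750 0.000
1 3 -1.922 2.438
2 3 15.235 -1.212
3 3 -6.403 4.172
4 3 26.316 -2.852
5 3 -16.777 7.435
6 3 45.514 -6.425
7 3 -39.260 13.306
8 3 80.588 -13.807
9 3 -84.844 24.289
10 3 146.938 -28.498
11 3 -174.802 45.284

(exact arithmetic carried between steps; '≈' marks a value shown rounded to 6 d.p. or computed from one; I and e_prev carry over from the previous line; the table rounds u and y to 3 d.p., halves away from zero)
n=0: y=0, sp=3, e=sp−y=3; I=3, D=e−e_prev=3; u=1/2·3+3/4·3+2·3=9.75; next y=-3/10·0+1/4·9.75=2.4375
n=1: y=2.4375, sp=3, e=sp−y=0.5625; I=3.5625, D=e−e_prev=-2.4375; u=1/2·0.5625+3/4·3.5625+2·(-2.4375)=-1.921875; next y=-3/10·2.4375+1/4·(-1.921875)≈-1.211719
n=2: y≈-1.211719, sp=3, e=sp−y≈4.211719; I≈7.774219, D=e−e_prev≈3.649219; u=1/2·4.211719+3/4·7.774219+2·3.649219≈15.234961; next y=-3/10·(-1.211719)+1/4·15.234961≈4.172256
n=3: y≈4.172256, sp=3, e=sp−y≈-1.172256; I≈6.601963, D=e−e_prev≈-5.383975; u=1/2·(-1.172256)+3/4·6.601963+2·(-5.383975)≈-6.402605; next y=-3/10·4.172256+1/4·(-6.402605)≈-2.852328
n=4: y≈-2.852328, sp=3, e=sp−y≈5.852328; I≈12.454291, D=e−e_prev≈7.024584; u=1/2·5.852328+3/4·12.454291+2·7.024584≈26.316050; next y=-3/10·(-2.852328)+1/4·26.316050≈7.434711
n=5: y≈7.434711, sp=3, e=sp−y≈-4.434711; I≈8.019580, D=e−e_prev≈-10.287039; u=1/2·(-4.434711)+3/4·8.019580+2·(-10.287039)≈-16.776748; next y=-3/10·7.434711+1/4·(-16.776748)≈-6.424600
n=6: y≈-6.424600, sp=3, e=sp−y≈9.424600; I≈17.444180, D=e−e_prev≈13.859311; u=1/2·9.424600+3/4·17.444180+2·13.859311≈45.514058; next y=-3/10·(-6.424600)+1/4·45.514058≈13.305895
n=7: y≈13.305895, sp=3, e=sp−y≈-10.305895; I≈7.138286, D=e−e_prev≈-19.730495; u=1/2·(-10.305895)+3/4·7.138286+2·(-19.730495)≈-39.260223; next y=-3/10·13.305895+1/4·(-39.260223)≈-13.806824
n=8: y≈-13.806824, sp=3, e=sp−y≈16.806824; I≈23.945110, D=e−e_prev≈27.112719; u=1/2·16.806824+3/4·23.945110+2·27.112719≈80.587681; next y=-3/10·(-13.806824)+1/4·80.587681≈24.288968
n=9: y≈24.288968, sp=3, e=sp−y≈-21.288968; I≈2.656142, D=e−e_prev≈-38.095792; u=1/2·(-21.288968)+3/4·2.656142+2·(-38.095792)≈-84.843960; next y=-3/10·24.288968+1/4·(-84.843960)≈-28.497680
n=10: y≈-28.497680, sp=3, e=sp−y≈31.497680; I≈34.153823, D=e−e_prev≈52.786648; u=1/2·31.497680+3/4·34.153823+2·52.786648≈146.937503; next y=-3/10·(-28.497680)+1/4·146.937503≈45.283680
n=11: y≈45.283680, sp=3, e=sp−y≈-42.283680; I≈-8.129857, D=e−e_prev≈-73.781360; u=1/2·(-42.283680)+3/4·(-8.129857)+2·(-73.781360)≈-174.801953; next y=-3/10·45.283680+1/4·(-174.801953)≈-57.285592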